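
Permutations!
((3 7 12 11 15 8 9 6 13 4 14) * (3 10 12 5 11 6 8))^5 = ((3 7 5 11 15)(4 14 10 12 6 13)(8 9))^5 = (15)(4 13 6 12 10 14)(8 9)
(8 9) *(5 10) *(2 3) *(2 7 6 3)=(3 7 6)(5 10)(8 9)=[0, 1, 2, 7, 4, 10, 3, 6, 9, 8, 5]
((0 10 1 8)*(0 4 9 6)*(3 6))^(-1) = ((0 10 1 8 4 9 3 6))^(-1) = (0 6 3 9 4 8 1 10)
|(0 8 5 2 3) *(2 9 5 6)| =|(0 8 6 2 3)(5 9)| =10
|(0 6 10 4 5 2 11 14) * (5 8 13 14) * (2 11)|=|(0 6 10 4 8 13 14)(5 11)|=14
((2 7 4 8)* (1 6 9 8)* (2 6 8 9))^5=(9)(1 4 7 2 6 8)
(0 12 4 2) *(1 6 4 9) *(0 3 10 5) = (0 12 9 1 6 4 2 3 10 5) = [12, 6, 3, 10, 2, 0, 4, 7, 8, 1, 5, 11, 9]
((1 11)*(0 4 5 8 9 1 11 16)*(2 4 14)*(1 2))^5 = (0 14 1 16)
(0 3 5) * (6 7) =[3, 1, 2, 5, 4, 0, 7, 6] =(0 3 5)(6 7)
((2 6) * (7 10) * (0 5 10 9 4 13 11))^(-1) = (0 11 13 4 9 7 10 5)(2 6)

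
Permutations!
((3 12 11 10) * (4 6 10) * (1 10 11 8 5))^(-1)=(1 5 8 12 3 10)(4 11 6)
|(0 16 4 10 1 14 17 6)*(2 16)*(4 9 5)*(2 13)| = 12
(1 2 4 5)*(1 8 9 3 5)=(1 2 4)(3 5 8 9)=[0, 2, 4, 5, 1, 8, 6, 7, 9, 3]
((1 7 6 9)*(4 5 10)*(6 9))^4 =(1 7 9)(4 5 10)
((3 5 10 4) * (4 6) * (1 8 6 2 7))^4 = (1 3 7 4 2 6 10 8 5)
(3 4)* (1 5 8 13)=(1 5 8 13)(3 4)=[0, 5, 2, 4, 3, 8, 6, 7, 13, 9, 10, 11, 12, 1]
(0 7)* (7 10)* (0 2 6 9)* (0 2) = (0 10 7)(2 6 9) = [10, 1, 6, 3, 4, 5, 9, 0, 8, 2, 7]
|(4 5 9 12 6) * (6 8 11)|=|(4 5 9 12 8 11 6)|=7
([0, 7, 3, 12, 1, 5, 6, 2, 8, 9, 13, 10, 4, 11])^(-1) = (1 4 12 3 2 7)(10 11 13)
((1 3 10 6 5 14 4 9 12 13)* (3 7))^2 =(1 3 6 14 9 13 7 10 5 4 12)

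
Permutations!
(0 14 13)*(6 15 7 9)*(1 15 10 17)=(0 14 13)(1 15 7 9 6 10 17)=[14, 15, 2, 3, 4, 5, 10, 9, 8, 6, 17, 11, 12, 0, 13, 7, 16, 1]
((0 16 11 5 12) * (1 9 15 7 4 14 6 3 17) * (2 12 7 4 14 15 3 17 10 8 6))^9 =(0 16 11 5 7 14 2 12)(1 3 8 17 9 10 6)(4 15)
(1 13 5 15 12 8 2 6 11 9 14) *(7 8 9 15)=[0, 13, 6, 3, 4, 7, 11, 8, 2, 14, 10, 15, 9, 5, 1, 12]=(1 13 5 7 8 2 6 11 15 12 9 14)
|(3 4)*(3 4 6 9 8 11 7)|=6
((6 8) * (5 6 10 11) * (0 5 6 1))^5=((0 5 1)(6 8 10 11))^5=(0 1 5)(6 8 10 11)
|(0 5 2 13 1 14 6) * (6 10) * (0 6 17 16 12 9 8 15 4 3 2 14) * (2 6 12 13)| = 56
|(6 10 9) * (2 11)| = 6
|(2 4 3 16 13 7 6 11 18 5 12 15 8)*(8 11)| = |(2 4 3 16 13 7 6 8)(5 12 15 11 18)| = 40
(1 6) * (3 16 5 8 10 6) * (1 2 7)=(1 3 16 5 8 10 6 2 7)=[0, 3, 7, 16, 4, 8, 2, 1, 10, 9, 6, 11, 12, 13, 14, 15, 5]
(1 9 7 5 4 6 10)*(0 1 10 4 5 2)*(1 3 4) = [3, 9, 0, 4, 6, 5, 1, 2, 8, 7, 10] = (10)(0 3 4 6 1 9 7 2)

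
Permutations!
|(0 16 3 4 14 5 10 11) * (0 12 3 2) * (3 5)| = 12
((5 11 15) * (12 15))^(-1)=((5 11 12 15))^(-1)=(5 15 12 11)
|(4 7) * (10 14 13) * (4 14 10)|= |(4 7 14 13)|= 4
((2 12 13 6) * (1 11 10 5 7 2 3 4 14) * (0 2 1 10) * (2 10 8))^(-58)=(0 5 1)(2 14 3 13)(4 6 12 8)(7 11 10)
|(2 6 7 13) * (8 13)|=5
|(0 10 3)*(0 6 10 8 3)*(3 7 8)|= |(0 3 6 10)(7 8)|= 4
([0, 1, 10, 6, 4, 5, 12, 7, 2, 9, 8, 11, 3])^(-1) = (2 8 10)(3 12 6)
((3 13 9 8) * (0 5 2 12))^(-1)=(0 12 2 5)(3 8 9 13)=((0 5 2 12)(3 13 9 8))^(-1)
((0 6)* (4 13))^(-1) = (0 6)(4 13)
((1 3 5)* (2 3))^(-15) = ((1 2 3 5))^(-15) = (1 2 3 5)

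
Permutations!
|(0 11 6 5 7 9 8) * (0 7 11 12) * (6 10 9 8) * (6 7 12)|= |(0 6 5 11 10 9 7 8 12)|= 9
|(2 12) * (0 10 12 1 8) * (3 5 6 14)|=12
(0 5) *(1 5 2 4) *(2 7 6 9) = [7, 5, 4, 3, 1, 0, 9, 6, 8, 2] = (0 7 6 9 2 4 1 5)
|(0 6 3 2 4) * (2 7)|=6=|(0 6 3 7 2 4)|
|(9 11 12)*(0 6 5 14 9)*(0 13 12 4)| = 14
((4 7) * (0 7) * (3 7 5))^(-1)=(0 4 7 3 5)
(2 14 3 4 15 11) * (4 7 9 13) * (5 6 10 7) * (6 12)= [0, 1, 14, 5, 15, 12, 10, 9, 8, 13, 7, 2, 6, 4, 3, 11]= (2 14 3 5 12 6 10 7 9 13 4 15 11)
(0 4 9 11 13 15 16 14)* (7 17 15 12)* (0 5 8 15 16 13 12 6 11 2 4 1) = (0 1)(2 4 9)(5 8 15 13 6 11 12 7 17 16 14) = [1, 0, 4, 3, 9, 8, 11, 17, 15, 2, 10, 12, 7, 6, 5, 13, 14, 16]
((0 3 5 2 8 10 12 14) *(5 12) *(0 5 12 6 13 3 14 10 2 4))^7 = (0 4 5 14)(2 8)(3 6 13)(10 12)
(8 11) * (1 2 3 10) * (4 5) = (1 2 3 10)(4 5)(8 11) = [0, 2, 3, 10, 5, 4, 6, 7, 11, 9, 1, 8]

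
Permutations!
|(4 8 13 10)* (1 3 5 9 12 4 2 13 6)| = 24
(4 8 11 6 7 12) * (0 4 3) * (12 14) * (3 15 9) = (0 4 8 11 6 7 14 12 15 9 3) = [4, 1, 2, 0, 8, 5, 7, 14, 11, 3, 10, 6, 15, 13, 12, 9]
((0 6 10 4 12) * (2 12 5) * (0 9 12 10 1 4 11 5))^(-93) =((0 6 1 4)(2 10 11 5)(9 12))^(-93) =(0 4 1 6)(2 5 11 10)(9 12)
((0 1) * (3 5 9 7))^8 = (9)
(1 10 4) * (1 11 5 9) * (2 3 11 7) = [0, 10, 3, 11, 7, 9, 6, 2, 8, 1, 4, 5] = (1 10 4 7 2 3 11 5 9)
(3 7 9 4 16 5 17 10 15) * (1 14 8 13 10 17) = (17)(1 14 8 13 10 15 3 7 9 4 16 5) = [0, 14, 2, 7, 16, 1, 6, 9, 13, 4, 15, 11, 12, 10, 8, 3, 5, 17]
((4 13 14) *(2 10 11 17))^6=((2 10 11 17)(4 13 14))^6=(2 11)(10 17)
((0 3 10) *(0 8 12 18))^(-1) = (0 18 12 8 10 3) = ((0 3 10 8 12 18))^(-1)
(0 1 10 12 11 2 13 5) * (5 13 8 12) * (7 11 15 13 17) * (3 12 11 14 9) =(0 1 10 5)(2 8 11)(3 12 15 13 17 7 14 9) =[1, 10, 8, 12, 4, 0, 6, 14, 11, 3, 5, 2, 15, 17, 9, 13, 16, 7]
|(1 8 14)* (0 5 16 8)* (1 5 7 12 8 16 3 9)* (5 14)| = |(16)(0 7 12 8 5 3 9 1)| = 8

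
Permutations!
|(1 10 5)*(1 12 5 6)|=6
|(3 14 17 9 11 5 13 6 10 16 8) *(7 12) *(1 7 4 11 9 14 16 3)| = 12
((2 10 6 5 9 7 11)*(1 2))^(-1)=((1 2 10 6 5 9 7 11))^(-1)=(1 11 7 9 5 6 10 2)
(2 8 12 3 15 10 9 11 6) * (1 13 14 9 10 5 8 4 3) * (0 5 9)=(0 5 8 12 1 13 14)(2 4 3 15 9 11 6)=[5, 13, 4, 15, 3, 8, 2, 7, 12, 11, 10, 6, 1, 14, 0, 9]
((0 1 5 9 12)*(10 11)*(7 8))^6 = ((0 1 5 9 12)(7 8)(10 11))^6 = (0 1 5 9 12)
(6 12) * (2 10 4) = (2 10 4)(6 12) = [0, 1, 10, 3, 2, 5, 12, 7, 8, 9, 4, 11, 6]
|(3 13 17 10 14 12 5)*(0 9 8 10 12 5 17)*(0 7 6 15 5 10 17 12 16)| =|(0 9 8 17 16)(3 13 7 6 15 5)(10 14)| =30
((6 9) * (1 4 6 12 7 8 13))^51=((1 4 6 9 12 7 8 13))^51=(1 9 8 4 12 13 6 7)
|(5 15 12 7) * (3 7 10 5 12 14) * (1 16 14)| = 9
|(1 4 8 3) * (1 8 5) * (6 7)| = 6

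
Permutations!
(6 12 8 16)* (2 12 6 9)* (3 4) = (2 12 8 16 9)(3 4) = [0, 1, 12, 4, 3, 5, 6, 7, 16, 2, 10, 11, 8, 13, 14, 15, 9]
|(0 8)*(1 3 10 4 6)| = 10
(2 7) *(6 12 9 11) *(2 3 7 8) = [0, 1, 8, 7, 4, 5, 12, 3, 2, 11, 10, 6, 9] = (2 8)(3 7)(6 12 9 11)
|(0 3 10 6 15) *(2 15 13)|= 7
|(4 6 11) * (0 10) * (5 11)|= |(0 10)(4 6 5 11)|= 4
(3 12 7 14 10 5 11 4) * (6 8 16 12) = (3 6 8 16 12 7 14 10 5 11 4) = [0, 1, 2, 6, 3, 11, 8, 14, 16, 9, 5, 4, 7, 13, 10, 15, 12]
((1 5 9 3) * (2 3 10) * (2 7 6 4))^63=((1 5 9 10 7 6 4 2 3))^63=(10)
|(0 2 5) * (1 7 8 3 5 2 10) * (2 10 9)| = |(0 9 2 10 1 7 8 3 5)| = 9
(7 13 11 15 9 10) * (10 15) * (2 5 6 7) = [0, 1, 5, 3, 4, 6, 7, 13, 8, 15, 2, 10, 12, 11, 14, 9] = (2 5 6 7 13 11 10)(9 15)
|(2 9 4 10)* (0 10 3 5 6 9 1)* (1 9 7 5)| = 21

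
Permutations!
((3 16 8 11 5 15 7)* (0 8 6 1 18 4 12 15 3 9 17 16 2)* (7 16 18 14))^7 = (0 8 11 5 3 2)(1 12 9 6 4 7 16 18 14 15 17)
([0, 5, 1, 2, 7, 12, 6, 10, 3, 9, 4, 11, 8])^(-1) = (1 2 3 8 12 5)(4 10 7)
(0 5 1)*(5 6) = [6, 0, 2, 3, 4, 1, 5] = (0 6 5 1)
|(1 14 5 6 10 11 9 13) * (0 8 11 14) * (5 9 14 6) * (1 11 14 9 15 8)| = 6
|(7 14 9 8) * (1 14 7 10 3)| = 6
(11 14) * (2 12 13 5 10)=(2 12 13 5 10)(11 14)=[0, 1, 12, 3, 4, 10, 6, 7, 8, 9, 2, 14, 13, 5, 11]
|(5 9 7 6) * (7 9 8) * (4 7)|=|(9)(4 7 6 5 8)|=5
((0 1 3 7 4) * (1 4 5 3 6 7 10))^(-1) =(0 4)(1 10 3 5 7 6)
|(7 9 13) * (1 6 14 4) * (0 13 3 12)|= |(0 13 7 9 3 12)(1 6 14 4)|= 12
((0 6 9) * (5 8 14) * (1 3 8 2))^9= ((0 6 9)(1 3 8 14 5 2))^9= (1 14)(2 8)(3 5)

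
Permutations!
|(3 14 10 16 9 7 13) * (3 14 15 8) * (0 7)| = |(0 7 13 14 10 16 9)(3 15 8)| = 21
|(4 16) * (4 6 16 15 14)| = 6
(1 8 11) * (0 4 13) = (0 4 13)(1 8 11) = [4, 8, 2, 3, 13, 5, 6, 7, 11, 9, 10, 1, 12, 0]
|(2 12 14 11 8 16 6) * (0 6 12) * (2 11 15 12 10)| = |(0 6 11 8 16 10 2)(12 14 15)| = 21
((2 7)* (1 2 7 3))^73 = (7)(1 2 3)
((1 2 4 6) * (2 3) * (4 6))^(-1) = (1 6 2 3)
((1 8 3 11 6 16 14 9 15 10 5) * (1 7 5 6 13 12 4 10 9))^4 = (1 13 6 8 12 16 3 4 14 11 10)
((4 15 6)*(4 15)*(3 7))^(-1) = (3 7)(6 15)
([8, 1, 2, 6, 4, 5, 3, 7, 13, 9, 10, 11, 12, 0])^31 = [8, 1, 2, 6, 4, 5, 3, 7, 13, 9, 10, 11, 12, 0]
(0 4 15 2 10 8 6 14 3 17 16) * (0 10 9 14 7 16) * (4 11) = (0 11 4 15 2 9 14 3 17)(6 7 16 10 8) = [11, 1, 9, 17, 15, 5, 7, 16, 6, 14, 8, 4, 12, 13, 3, 2, 10, 0]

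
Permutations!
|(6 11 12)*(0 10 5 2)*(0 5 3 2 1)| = 6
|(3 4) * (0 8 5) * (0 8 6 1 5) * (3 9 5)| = 8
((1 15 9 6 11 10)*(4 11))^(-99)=(1 10 11 4 6 9 15)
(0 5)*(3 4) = (0 5)(3 4) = [5, 1, 2, 4, 3, 0]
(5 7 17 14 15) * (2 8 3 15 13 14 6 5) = (2 8 3 15)(5 7 17 6)(13 14) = [0, 1, 8, 15, 4, 7, 5, 17, 3, 9, 10, 11, 12, 14, 13, 2, 16, 6]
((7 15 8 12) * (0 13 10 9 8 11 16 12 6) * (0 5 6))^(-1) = (0 8 9 10 13)(5 6)(7 12 16 11 15)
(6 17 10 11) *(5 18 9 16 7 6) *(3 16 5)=(3 16 7 6 17 10 11)(5 18 9)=[0, 1, 2, 16, 4, 18, 17, 6, 8, 5, 11, 3, 12, 13, 14, 15, 7, 10, 9]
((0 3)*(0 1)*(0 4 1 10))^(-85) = (0 10 3)(1 4)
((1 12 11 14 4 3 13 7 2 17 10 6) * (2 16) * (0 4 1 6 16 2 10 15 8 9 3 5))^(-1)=((0 4 5)(1 12 11 14)(2 17 15 8 9 3 13 7)(10 16))^(-1)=(0 5 4)(1 14 11 12)(2 7 13 3 9 8 15 17)(10 16)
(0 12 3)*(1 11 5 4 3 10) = [12, 11, 2, 0, 3, 4, 6, 7, 8, 9, 1, 5, 10] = (0 12 10 1 11 5 4 3)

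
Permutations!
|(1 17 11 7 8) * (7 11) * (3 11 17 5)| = |(1 5 3 11 17 7 8)| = 7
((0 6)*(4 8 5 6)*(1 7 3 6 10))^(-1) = (0 6 3 7 1 10 5 8 4) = ((0 4 8 5 10 1 7 3 6))^(-1)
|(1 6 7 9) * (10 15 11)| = |(1 6 7 9)(10 15 11)| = 12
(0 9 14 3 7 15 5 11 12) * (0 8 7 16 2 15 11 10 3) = (0 9 14)(2 15 5 10 3 16)(7 11 12 8) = [9, 1, 15, 16, 4, 10, 6, 11, 7, 14, 3, 12, 8, 13, 0, 5, 2]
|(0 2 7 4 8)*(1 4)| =|(0 2 7 1 4 8)| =6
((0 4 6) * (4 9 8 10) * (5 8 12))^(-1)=(0 6 4 10 8 5 12 9)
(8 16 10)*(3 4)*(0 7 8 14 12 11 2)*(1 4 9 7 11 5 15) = (0 11 2)(1 4 3 9 7 8 16 10 14 12 5 15) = [11, 4, 0, 9, 3, 15, 6, 8, 16, 7, 14, 2, 5, 13, 12, 1, 10]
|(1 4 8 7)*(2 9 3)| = |(1 4 8 7)(2 9 3)| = 12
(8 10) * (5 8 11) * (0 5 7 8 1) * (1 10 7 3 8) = (0 5 10 11 3 8 7 1) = [5, 0, 2, 8, 4, 10, 6, 1, 7, 9, 11, 3]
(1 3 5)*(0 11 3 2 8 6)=[11, 2, 8, 5, 4, 1, 0, 7, 6, 9, 10, 3]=(0 11 3 5 1 2 8 6)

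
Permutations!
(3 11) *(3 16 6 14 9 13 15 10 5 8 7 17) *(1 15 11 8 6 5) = (1 15 10)(3 8 7 17)(5 6 14 9 13 11 16) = [0, 15, 2, 8, 4, 6, 14, 17, 7, 13, 1, 16, 12, 11, 9, 10, 5, 3]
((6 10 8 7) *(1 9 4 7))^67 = ((1 9 4 7 6 10 8))^67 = (1 6 9 10 4 8 7)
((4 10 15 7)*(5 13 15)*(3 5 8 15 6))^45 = ((3 5 13 6)(4 10 8 15 7))^45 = (15)(3 5 13 6)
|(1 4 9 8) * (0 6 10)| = |(0 6 10)(1 4 9 8)| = 12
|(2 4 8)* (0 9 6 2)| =|(0 9 6 2 4 8)| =6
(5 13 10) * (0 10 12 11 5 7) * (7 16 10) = [7, 1, 2, 3, 4, 13, 6, 0, 8, 9, 16, 5, 11, 12, 14, 15, 10] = (0 7)(5 13 12 11)(10 16)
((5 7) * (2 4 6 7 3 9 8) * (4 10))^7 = (2 9 5 6 10 8 3 7 4)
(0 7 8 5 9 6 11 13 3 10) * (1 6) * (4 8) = (0 7 4 8 5 9 1 6 11 13 3 10) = [7, 6, 2, 10, 8, 9, 11, 4, 5, 1, 0, 13, 12, 3]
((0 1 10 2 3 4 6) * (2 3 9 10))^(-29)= ((0 1 2 9 10 3 4 6))^(-29)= (0 9 4 1 10 6 2 3)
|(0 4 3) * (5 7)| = 6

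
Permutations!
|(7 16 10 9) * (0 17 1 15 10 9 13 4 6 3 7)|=|(0 17 1 15 10 13 4 6 3 7 16 9)|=12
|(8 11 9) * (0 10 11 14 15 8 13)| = 15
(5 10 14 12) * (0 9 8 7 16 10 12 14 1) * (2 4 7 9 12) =[12, 0, 4, 3, 7, 2, 6, 16, 9, 8, 1, 11, 5, 13, 14, 15, 10] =(0 12 5 2 4 7 16 10 1)(8 9)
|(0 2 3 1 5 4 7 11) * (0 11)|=|(11)(0 2 3 1 5 4 7)|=7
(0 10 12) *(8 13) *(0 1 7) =(0 10 12 1 7)(8 13) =[10, 7, 2, 3, 4, 5, 6, 0, 13, 9, 12, 11, 1, 8]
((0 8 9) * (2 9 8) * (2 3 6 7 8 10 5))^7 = (0 2 10 7 3 9 5 8 6)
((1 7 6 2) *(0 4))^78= (1 6)(2 7)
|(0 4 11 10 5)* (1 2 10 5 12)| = |(0 4 11 5)(1 2 10 12)| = 4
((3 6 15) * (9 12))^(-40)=(3 15 6)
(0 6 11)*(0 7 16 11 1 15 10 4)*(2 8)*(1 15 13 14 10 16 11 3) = [6, 13, 8, 1, 0, 5, 15, 11, 2, 9, 4, 7, 12, 14, 10, 16, 3] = (0 6 15 16 3 1 13 14 10 4)(2 8)(7 11)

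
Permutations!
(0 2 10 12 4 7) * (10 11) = [2, 1, 11, 3, 7, 5, 6, 0, 8, 9, 12, 10, 4] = (0 2 11 10 12 4 7)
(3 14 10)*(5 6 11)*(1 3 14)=(1 3)(5 6 11)(10 14)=[0, 3, 2, 1, 4, 6, 11, 7, 8, 9, 14, 5, 12, 13, 10]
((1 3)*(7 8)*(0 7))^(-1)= (0 8 7)(1 3)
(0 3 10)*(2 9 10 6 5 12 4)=(0 3 6 5 12 4 2 9 10)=[3, 1, 9, 6, 2, 12, 5, 7, 8, 10, 0, 11, 4]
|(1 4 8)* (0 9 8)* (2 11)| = 10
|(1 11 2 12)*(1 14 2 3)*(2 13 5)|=15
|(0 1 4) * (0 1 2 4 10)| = |(0 2 4 1 10)| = 5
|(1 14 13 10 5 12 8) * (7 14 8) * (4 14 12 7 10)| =|(1 8)(4 14 13)(5 7 12 10)| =12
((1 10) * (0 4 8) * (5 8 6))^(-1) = (0 8 5 6 4)(1 10)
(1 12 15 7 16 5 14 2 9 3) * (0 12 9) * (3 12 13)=(0 13 3 1 9 12 15 7 16 5 14 2)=[13, 9, 0, 1, 4, 14, 6, 16, 8, 12, 10, 11, 15, 3, 2, 7, 5]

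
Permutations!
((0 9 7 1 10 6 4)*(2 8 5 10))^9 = (0 4 6 10 5 8 2 1 7 9)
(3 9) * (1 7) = (1 7)(3 9) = [0, 7, 2, 9, 4, 5, 6, 1, 8, 3]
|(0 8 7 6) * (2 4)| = |(0 8 7 6)(2 4)| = 4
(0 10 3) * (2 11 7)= (0 10 3)(2 11 7)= [10, 1, 11, 0, 4, 5, 6, 2, 8, 9, 3, 7]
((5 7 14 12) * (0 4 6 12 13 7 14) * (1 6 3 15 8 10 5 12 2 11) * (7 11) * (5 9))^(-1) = ((0 4 3 15 8 10 9 5 14 13 11 1 6 2 7))^(-1) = (0 7 2 6 1 11 13 14 5 9 10 8 15 3 4)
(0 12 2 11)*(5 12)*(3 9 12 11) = (0 5 11)(2 3 9 12) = [5, 1, 3, 9, 4, 11, 6, 7, 8, 12, 10, 0, 2]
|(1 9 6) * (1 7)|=|(1 9 6 7)|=4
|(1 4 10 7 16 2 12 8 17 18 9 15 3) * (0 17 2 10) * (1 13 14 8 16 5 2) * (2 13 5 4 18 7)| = 36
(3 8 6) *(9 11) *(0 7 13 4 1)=(0 7 13 4 1)(3 8 6)(9 11)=[7, 0, 2, 8, 1, 5, 3, 13, 6, 11, 10, 9, 12, 4]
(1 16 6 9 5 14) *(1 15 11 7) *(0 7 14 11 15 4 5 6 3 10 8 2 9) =(0 7 1 16 3 10 8 2 9 6)(4 5 11 14) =[7, 16, 9, 10, 5, 11, 0, 1, 2, 6, 8, 14, 12, 13, 4, 15, 3]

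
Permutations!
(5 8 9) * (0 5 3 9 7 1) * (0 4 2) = (0 5 8 7 1 4 2)(3 9) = [5, 4, 0, 9, 2, 8, 6, 1, 7, 3]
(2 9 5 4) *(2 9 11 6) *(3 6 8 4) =(2 11 8 4 9 5 3 6) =[0, 1, 11, 6, 9, 3, 2, 7, 4, 5, 10, 8]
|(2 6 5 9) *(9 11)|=5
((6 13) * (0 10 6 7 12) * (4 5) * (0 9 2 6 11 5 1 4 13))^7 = (0 9 13 10 2 7 11 6 12 5)(1 4)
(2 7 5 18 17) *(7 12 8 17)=(2 12 8 17)(5 18 7)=[0, 1, 12, 3, 4, 18, 6, 5, 17, 9, 10, 11, 8, 13, 14, 15, 16, 2, 7]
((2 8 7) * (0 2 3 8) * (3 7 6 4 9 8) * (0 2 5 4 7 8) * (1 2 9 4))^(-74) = (0 5 1 2 9)(6 7 8)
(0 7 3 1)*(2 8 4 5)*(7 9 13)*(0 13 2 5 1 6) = [9, 13, 8, 6, 1, 5, 0, 3, 4, 2, 10, 11, 12, 7] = (0 9 2 8 4 1 13 7 3 6)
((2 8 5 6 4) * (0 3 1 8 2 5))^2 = (0 1)(3 8)(4 6 5)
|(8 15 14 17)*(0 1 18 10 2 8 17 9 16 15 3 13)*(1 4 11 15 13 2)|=|(0 4 11 15 14 9 16 13)(1 18 10)(2 8 3)|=24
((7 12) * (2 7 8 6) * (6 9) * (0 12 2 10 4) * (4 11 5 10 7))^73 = ((0 12 8 9 6 7 2 4)(5 10 11))^73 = (0 12 8 9 6 7 2 4)(5 10 11)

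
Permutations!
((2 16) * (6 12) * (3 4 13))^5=((2 16)(3 4 13)(6 12))^5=(2 16)(3 13 4)(6 12)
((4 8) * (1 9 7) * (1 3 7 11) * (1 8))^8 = ((1 9 11 8 4)(3 7))^8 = (1 8 9 4 11)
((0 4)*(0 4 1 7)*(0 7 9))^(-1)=((0 1 9))^(-1)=(0 9 1)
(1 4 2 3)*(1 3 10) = (1 4 2 10) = [0, 4, 10, 3, 2, 5, 6, 7, 8, 9, 1]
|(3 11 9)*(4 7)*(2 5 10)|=|(2 5 10)(3 11 9)(4 7)|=6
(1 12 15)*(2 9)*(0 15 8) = (0 15 1 12 8)(2 9) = [15, 12, 9, 3, 4, 5, 6, 7, 0, 2, 10, 11, 8, 13, 14, 1]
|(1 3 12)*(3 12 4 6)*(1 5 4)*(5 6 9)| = |(1 12 6 3)(4 9 5)| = 12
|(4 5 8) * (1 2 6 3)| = 12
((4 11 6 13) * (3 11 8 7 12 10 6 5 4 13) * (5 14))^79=((3 11 14 5 4 8 7 12 10 6))^79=(3 6 10 12 7 8 4 5 14 11)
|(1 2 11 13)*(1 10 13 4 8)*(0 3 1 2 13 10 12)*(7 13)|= 12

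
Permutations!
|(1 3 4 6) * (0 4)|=5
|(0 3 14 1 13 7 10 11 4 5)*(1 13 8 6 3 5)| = 10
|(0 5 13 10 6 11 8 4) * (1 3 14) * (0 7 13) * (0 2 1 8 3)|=36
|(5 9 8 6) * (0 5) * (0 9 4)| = 3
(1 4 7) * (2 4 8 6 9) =(1 8 6 9 2 4 7) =[0, 8, 4, 3, 7, 5, 9, 1, 6, 2]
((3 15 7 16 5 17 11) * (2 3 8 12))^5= (2 5)(3 17)(7 8)(11 15)(12 16)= ((2 3 15 7 16 5 17 11 8 12))^5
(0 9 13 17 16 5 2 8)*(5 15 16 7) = (0 9 13 17 7 5 2 8)(15 16) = [9, 1, 8, 3, 4, 2, 6, 5, 0, 13, 10, 11, 12, 17, 14, 16, 15, 7]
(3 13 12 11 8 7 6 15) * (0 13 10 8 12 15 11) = (0 13 15 3 10 8 7 6 11 12) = [13, 1, 2, 10, 4, 5, 11, 6, 7, 9, 8, 12, 0, 15, 14, 3]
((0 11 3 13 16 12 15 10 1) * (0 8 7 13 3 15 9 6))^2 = (0 15 1 7 16 9)(6 11 10 8 13 12)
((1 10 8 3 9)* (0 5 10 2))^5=((0 5 10 8 3 9 1 2))^5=(0 9 10 2 3 5 1 8)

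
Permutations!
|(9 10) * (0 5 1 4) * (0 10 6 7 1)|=6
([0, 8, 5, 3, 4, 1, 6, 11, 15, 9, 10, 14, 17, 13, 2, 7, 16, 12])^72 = [0, 1, 2, 3, 4, 5, 6, 7, 8, 9, 10, 11, 12, 13, 14, 15, 16, 17]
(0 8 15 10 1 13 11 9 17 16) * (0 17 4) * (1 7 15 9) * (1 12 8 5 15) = (0 5 15 10 7 1 13 11 12 8 9 4)(16 17) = [5, 13, 2, 3, 0, 15, 6, 1, 9, 4, 7, 12, 8, 11, 14, 10, 17, 16]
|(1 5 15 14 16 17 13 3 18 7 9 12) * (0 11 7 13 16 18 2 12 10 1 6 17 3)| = 66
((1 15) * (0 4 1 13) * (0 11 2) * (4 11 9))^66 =(1 15 13 9 4)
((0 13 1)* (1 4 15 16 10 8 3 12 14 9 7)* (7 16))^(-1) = (0 1 7 15 4 13)(3 8 10 16 9 14 12)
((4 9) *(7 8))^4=(9)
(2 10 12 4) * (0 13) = (0 13)(2 10 12 4) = [13, 1, 10, 3, 2, 5, 6, 7, 8, 9, 12, 11, 4, 0]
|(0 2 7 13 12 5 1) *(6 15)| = 14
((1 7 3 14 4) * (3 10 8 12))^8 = (14)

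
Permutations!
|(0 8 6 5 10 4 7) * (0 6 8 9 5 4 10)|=3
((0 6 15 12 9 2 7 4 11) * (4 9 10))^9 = ((0 6 15 12 10 4 11)(2 7 9))^9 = (0 15 10 11 6 12 4)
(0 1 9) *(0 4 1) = (1 9 4) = [0, 9, 2, 3, 1, 5, 6, 7, 8, 4]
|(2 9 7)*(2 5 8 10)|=|(2 9 7 5 8 10)|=6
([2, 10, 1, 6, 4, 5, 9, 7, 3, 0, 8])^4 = (0 8)(1 6)(2 3)(9 10)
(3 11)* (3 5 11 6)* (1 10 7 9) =[0, 10, 2, 6, 4, 11, 3, 9, 8, 1, 7, 5] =(1 10 7 9)(3 6)(5 11)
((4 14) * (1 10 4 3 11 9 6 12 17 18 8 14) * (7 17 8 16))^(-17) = (1 10 4)(3 12 11 8 9 14 6)(7 16 18 17)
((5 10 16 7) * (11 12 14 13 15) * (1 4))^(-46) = ((1 4)(5 10 16 7)(11 12 14 13 15))^(-46) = (5 16)(7 10)(11 15 13 14 12)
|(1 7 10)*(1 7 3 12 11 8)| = 10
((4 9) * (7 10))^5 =(4 9)(7 10)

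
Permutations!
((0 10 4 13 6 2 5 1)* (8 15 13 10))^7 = ((0 8 15 13 6 2 5 1)(4 10))^7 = (0 1 5 2 6 13 15 8)(4 10)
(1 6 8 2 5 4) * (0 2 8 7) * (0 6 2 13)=(0 13)(1 2 5 4)(6 7)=[13, 2, 5, 3, 1, 4, 7, 6, 8, 9, 10, 11, 12, 0]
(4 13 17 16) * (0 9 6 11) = (0 9 6 11)(4 13 17 16) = [9, 1, 2, 3, 13, 5, 11, 7, 8, 6, 10, 0, 12, 17, 14, 15, 4, 16]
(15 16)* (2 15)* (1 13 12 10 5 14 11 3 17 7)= (1 13 12 10 5 14 11 3 17 7)(2 15 16)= [0, 13, 15, 17, 4, 14, 6, 1, 8, 9, 5, 3, 10, 12, 11, 16, 2, 7]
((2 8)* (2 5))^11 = (2 5 8)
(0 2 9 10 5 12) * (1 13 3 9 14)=(0 2 14 1 13 3 9 10 5 12)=[2, 13, 14, 9, 4, 12, 6, 7, 8, 10, 5, 11, 0, 3, 1]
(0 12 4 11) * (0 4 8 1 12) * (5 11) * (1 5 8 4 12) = (4 8 5 11 12) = [0, 1, 2, 3, 8, 11, 6, 7, 5, 9, 10, 12, 4]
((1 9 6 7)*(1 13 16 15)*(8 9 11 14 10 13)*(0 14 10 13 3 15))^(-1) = ((0 14 13 16)(1 11 10 3 15)(6 7 8 9))^(-1) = (0 16 13 14)(1 15 3 10 11)(6 9 8 7)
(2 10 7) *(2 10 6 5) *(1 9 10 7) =(1 9 10)(2 6 5) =[0, 9, 6, 3, 4, 2, 5, 7, 8, 10, 1]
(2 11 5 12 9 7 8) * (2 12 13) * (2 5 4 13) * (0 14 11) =(0 14 11 4 13 5 2)(7 8 12 9) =[14, 1, 0, 3, 13, 2, 6, 8, 12, 7, 10, 4, 9, 5, 11]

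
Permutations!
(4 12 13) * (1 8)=[0, 8, 2, 3, 12, 5, 6, 7, 1, 9, 10, 11, 13, 4]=(1 8)(4 12 13)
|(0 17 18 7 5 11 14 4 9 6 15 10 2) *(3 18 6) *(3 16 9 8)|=|(0 17 6 15 10 2)(3 18 7 5 11 14 4 8)(9 16)|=24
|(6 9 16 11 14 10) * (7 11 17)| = 8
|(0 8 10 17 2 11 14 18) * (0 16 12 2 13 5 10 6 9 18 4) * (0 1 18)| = |(0 8 6 9)(1 18 16 12 2 11 14 4)(5 10 17 13)| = 8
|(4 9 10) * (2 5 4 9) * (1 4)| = |(1 4 2 5)(9 10)| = 4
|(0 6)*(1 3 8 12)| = |(0 6)(1 3 8 12)| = 4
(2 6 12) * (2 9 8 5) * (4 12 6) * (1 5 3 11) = (1 5 2 4 12 9 8 3 11) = [0, 5, 4, 11, 12, 2, 6, 7, 3, 8, 10, 1, 9]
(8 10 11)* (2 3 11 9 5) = (2 3 11 8 10 9 5) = [0, 1, 3, 11, 4, 2, 6, 7, 10, 5, 9, 8]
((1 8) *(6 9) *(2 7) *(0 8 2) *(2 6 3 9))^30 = ((0 8 1 6 2 7)(3 9))^30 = (9)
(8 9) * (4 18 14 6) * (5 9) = (4 18 14 6)(5 9 8) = [0, 1, 2, 3, 18, 9, 4, 7, 5, 8, 10, 11, 12, 13, 6, 15, 16, 17, 14]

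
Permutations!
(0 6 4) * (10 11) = [6, 1, 2, 3, 0, 5, 4, 7, 8, 9, 11, 10] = (0 6 4)(10 11)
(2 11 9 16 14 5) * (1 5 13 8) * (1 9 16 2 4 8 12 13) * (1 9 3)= [0, 5, 11, 1, 8, 4, 6, 7, 3, 2, 10, 16, 13, 12, 9, 15, 14]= (1 5 4 8 3)(2 11 16 14 9)(12 13)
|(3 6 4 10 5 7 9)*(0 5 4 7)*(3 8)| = |(0 5)(3 6 7 9 8)(4 10)| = 10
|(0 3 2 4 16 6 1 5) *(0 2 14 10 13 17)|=6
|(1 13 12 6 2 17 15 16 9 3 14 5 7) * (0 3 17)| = |(0 3 14 5 7 1 13 12 6 2)(9 17 15 16)| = 20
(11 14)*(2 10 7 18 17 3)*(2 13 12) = (2 10 7 18 17 3 13 12)(11 14) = [0, 1, 10, 13, 4, 5, 6, 18, 8, 9, 7, 14, 2, 12, 11, 15, 16, 3, 17]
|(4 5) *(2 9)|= 2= |(2 9)(4 5)|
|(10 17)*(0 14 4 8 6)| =10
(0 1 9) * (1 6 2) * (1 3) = (0 6 2 3 1 9) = [6, 9, 3, 1, 4, 5, 2, 7, 8, 0]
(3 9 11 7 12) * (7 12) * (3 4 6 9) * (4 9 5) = (4 6 5)(9 11 12) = [0, 1, 2, 3, 6, 4, 5, 7, 8, 11, 10, 12, 9]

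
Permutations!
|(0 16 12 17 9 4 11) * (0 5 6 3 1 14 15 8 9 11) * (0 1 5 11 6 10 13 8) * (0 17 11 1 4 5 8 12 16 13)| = 14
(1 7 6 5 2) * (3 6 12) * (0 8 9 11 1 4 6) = (0 8 9 11 1 7 12 3)(2 4 6 5) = [8, 7, 4, 0, 6, 2, 5, 12, 9, 11, 10, 1, 3]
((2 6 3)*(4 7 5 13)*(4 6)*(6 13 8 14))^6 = (2 6 8 7)(3 14 5 4)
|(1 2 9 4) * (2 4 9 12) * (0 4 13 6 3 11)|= 14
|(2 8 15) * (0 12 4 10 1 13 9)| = |(0 12 4 10 1 13 9)(2 8 15)| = 21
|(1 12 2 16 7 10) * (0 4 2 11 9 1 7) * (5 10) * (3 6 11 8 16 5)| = |(0 4 2 5 10 7 3 6 11 9 1 12 8 16)| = 14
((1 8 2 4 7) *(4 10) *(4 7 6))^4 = ((1 8 2 10 7)(4 6))^4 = (1 7 10 2 8)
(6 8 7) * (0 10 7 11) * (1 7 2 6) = (0 10 2 6 8 11)(1 7) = [10, 7, 6, 3, 4, 5, 8, 1, 11, 9, 2, 0]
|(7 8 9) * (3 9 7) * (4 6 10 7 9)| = |(3 4 6 10 7 8 9)| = 7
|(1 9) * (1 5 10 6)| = |(1 9 5 10 6)| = 5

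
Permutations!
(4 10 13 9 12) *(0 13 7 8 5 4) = (0 13 9 12)(4 10 7 8 5) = [13, 1, 2, 3, 10, 4, 6, 8, 5, 12, 7, 11, 0, 9]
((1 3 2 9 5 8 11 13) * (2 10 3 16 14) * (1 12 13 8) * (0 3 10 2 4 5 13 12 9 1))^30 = ((0 3 2 1 16 14 4 5)(8 11)(9 13))^30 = (0 4 16 2)(1 3 5 14)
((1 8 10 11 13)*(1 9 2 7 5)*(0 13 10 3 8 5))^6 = (0 13 9 2 7)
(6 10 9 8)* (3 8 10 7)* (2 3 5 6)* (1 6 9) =(1 6 7 5 9 10)(2 3 8) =[0, 6, 3, 8, 4, 9, 7, 5, 2, 10, 1]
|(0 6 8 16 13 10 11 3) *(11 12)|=9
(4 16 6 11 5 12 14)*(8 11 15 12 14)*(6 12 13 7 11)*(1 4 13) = (1 4 16 12 8 6 15)(5 14 13 7 11) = [0, 4, 2, 3, 16, 14, 15, 11, 6, 9, 10, 5, 8, 7, 13, 1, 12]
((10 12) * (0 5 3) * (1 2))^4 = (12)(0 5 3)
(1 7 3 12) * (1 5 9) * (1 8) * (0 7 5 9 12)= (0 7 3)(1 5 12 9 8)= [7, 5, 2, 0, 4, 12, 6, 3, 1, 8, 10, 11, 9]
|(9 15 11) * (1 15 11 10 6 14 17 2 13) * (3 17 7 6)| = 42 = |(1 15 10 3 17 2 13)(6 14 7)(9 11)|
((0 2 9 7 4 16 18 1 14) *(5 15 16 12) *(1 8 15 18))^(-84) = (0 18 2 8 9 15 7 16 4 1 12 14 5)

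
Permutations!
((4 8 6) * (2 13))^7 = (2 13)(4 8 6)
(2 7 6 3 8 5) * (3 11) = [0, 1, 7, 8, 4, 2, 11, 6, 5, 9, 10, 3] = (2 7 6 11 3 8 5)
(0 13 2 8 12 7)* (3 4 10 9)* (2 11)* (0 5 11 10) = (0 13 10 9 3 4)(2 8 12 7 5 11) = [13, 1, 8, 4, 0, 11, 6, 5, 12, 3, 9, 2, 7, 10]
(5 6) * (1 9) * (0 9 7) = (0 9 1 7)(5 6) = [9, 7, 2, 3, 4, 6, 5, 0, 8, 1]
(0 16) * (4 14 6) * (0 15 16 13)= (0 13)(4 14 6)(15 16)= [13, 1, 2, 3, 14, 5, 4, 7, 8, 9, 10, 11, 12, 0, 6, 16, 15]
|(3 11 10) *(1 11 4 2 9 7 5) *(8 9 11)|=|(1 8 9 7 5)(2 11 10 3 4)|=5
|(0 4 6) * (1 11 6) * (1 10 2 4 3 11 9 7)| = 12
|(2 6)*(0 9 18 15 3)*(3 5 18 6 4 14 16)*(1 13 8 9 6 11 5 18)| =|(0 6 2 4 14 16 3)(1 13 8 9 11 5)(15 18)| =42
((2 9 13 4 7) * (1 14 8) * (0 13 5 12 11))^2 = ((0 13 4 7 2 9 5 12 11)(1 14 8))^2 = (0 4 2 5 11 13 7 9 12)(1 8 14)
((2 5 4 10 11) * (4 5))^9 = (2 4 10 11)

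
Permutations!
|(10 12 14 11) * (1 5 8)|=|(1 5 8)(10 12 14 11)|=12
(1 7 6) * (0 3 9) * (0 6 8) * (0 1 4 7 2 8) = [3, 2, 8, 9, 7, 5, 4, 0, 1, 6] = (0 3 9 6 4 7)(1 2 8)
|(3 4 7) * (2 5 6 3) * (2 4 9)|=|(2 5 6 3 9)(4 7)|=10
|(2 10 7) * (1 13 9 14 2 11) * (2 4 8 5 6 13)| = 35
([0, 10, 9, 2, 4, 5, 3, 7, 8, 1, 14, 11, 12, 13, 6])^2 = [0, 14, 1, 9, 4, 5, 2, 7, 8, 10, 6, 11, 12, 13, 3]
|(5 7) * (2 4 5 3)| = |(2 4 5 7 3)| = 5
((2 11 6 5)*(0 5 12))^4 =(0 6 2)(5 12 11)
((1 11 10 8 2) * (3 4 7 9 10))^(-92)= ((1 11 3 4 7 9 10 8 2))^(-92)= (1 8 9 4 11 2 10 7 3)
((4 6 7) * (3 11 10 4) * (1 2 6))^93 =(1 11 6 4 3 2 10 7)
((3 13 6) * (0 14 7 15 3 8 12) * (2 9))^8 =(0 12 8 6 13 3 15 7 14)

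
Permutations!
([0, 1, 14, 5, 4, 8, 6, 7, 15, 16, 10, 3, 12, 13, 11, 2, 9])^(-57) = [0, 1, 15, 11, 4, 3, 6, 7, 5, 16, 10, 14, 12, 13, 2, 8, 9]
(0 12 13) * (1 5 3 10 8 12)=(0 1 5 3 10 8 12 13)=[1, 5, 2, 10, 4, 3, 6, 7, 12, 9, 8, 11, 13, 0]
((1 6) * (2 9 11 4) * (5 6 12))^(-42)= (1 5)(2 11)(4 9)(6 12)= ((1 12 5 6)(2 9 11 4))^(-42)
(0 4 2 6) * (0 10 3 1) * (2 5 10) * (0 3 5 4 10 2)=(0 10 5 2 6)(1 3)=[10, 3, 6, 1, 4, 2, 0, 7, 8, 9, 5]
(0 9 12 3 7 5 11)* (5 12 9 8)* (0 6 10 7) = (0 8 5 11 6 10 7 12 3) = [8, 1, 2, 0, 4, 11, 10, 12, 5, 9, 7, 6, 3]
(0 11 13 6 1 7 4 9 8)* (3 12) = (0 11 13 6 1 7 4 9 8)(3 12) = [11, 7, 2, 12, 9, 5, 1, 4, 0, 8, 10, 13, 3, 6]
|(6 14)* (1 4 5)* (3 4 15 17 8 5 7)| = 30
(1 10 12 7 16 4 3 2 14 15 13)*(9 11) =(1 10 12 7 16 4 3 2 14 15 13)(9 11) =[0, 10, 14, 2, 3, 5, 6, 16, 8, 11, 12, 9, 7, 1, 15, 13, 4]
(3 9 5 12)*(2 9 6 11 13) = (2 9 5 12 3 6 11 13) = [0, 1, 9, 6, 4, 12, 11, 7, 8, 5, 10, 13, 3, 2]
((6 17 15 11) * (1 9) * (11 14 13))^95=(1 9)(6 11 13 14 15 17)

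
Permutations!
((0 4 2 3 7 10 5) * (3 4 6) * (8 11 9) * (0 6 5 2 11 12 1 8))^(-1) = (0 9 11 4 2 10 7 3 6 5)(1 12 8)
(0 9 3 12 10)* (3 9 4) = (0 4 3 12 10) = [4, 1, 2, 12, 3, 5, 6, 7, 8, 9, 0, 11, 10]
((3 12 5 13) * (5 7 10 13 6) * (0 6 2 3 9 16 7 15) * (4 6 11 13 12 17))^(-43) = ((0 11 13 9 16 7 10 12 15)(2 3 17 4 6 5))^(-43) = (0 13 16 10 15 11 9 7 12)(2 5 6 4 17 3)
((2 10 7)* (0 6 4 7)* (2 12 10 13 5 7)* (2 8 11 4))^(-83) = (0 7 2 10 5 6 12 13)(4 8 11)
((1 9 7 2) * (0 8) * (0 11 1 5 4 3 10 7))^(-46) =(0 9 1 11 8)(2 4 10)(3 7 5)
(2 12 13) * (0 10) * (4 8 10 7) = (0 7 4 8 10)(2 12 13) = [7, 1, 12, 3, 8, 5, 6, 4, 10, 9, 0, 11, 13, 2]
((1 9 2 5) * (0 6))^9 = (0 6)(1 9 2 5)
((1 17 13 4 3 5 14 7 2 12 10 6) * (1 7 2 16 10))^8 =((1 17 13 4 3 5 14 2 12)(6 7 16 10))^8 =(1 12 2 14 5 3 4 13 17)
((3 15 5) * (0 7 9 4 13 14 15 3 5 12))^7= ((0 7 9 4 13 14 15 12))^7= (0 12 15 14 13 4 9 7)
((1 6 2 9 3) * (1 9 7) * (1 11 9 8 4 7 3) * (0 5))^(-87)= ((0 5)(1 6 2 3 8 4 7 11 9))^(-87)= (0 5)(1 3 7)(2 4 9)(6 8 11)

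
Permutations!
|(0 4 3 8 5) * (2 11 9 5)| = 8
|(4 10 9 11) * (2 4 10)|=|(2 4)(9 11 10)|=6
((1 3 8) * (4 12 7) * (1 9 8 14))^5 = (1 14 3)(4 7 12)(8 9)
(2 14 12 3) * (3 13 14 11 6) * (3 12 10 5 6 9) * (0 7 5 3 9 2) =(0 7 5 6 12 13 14 10 3)(2 11) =[7, 1, 11, 0, 4, 6, 12, 5, 8, 9, 3, 2, 13, 14, 10]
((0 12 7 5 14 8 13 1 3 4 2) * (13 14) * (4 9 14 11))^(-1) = (0 2 4 11 8 14 9 3 1 13 5 7 12)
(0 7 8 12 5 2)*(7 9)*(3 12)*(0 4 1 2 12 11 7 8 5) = (0 9 8 3 11 7 5 12)(1 2 4) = [9, 2, 4, 11, 1, 12, 6, 5, 3, 8, 10, 7, 0]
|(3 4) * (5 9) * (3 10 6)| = |(3 4 10 6)(5 9)| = 4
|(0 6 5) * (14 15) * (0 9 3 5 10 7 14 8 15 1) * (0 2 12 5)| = |(0 6 10 7 14 1 2 12 5 9 3)(8 15)| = 22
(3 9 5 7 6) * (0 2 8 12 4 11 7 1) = [2, 0, 8, 9, 11, 1, 3, 6, 12, 5, 10, 7, 4] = (0 2 8 12 4 11 7 6 3 9 5 1)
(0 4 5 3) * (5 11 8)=(0 4 11 8 5 3)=[4, 1, 2, 0, 11, 3, 6, 7, 5, 9, 10, 8]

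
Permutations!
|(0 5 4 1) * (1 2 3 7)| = 7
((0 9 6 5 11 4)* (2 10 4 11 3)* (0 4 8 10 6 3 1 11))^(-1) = (0 11 1 5 6 2 3 9)(8 10)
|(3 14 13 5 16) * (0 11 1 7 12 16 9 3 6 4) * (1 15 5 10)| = |(0 11 15 5 9 3 14 13 10 1 7 12 16 6 4)| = 15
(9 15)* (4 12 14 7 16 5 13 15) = (4 12 14 7 16 5 13 15 9) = [0, 1, 2, 3, 12, 13, 6, 16, 8, 4, 10, 11, 14, 15, 7, 9, 5]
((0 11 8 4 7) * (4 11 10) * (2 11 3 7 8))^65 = ((0 10 4 8 3 7)(2 11))^65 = (0 7 3 8 4 10)(2 11)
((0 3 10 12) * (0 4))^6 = (0 3 10 12 4)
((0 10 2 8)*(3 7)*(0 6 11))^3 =(0 8)(2 11)(3 7)(6 10)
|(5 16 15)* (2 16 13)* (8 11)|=|(2 16 15 5 13)(8 11)|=10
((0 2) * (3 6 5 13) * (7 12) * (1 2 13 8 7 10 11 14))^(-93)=((0 13 3 6 5 8 7 12 10 11 14 1 2))^(-93)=(0 1 11 12 8 6 13 2 14 10 7 5 3)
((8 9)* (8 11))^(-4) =(8 11 9)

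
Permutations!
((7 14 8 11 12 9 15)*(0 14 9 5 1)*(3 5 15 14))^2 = ((0 3 5 1)(7 9 14 8 11 12 15))^2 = (0 5)(1 3)(7 14 11 15 9 8 12)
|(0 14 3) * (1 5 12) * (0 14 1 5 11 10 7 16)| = 6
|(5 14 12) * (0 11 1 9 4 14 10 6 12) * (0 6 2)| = |(0 11 1 9 4 14 6 12 5 10 2)| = 11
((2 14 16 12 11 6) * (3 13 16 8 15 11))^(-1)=((2 14 8 15 11 6)(3 13 16 12))^(-1)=(2 6 11 15 8 14)(3 12 16 13)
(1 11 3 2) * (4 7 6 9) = [0, 11, 1, 2, 7, 5, 9, 6, 8, 4, 10, 3] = (1 11 3 2)(4 7 6 9)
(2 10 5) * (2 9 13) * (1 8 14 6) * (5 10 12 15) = (1 8 14 6)(2 12 15 5 9 13) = [0, 8, 12, 3, 4, 9, 1, 7, 14, 13, 10, 11, 15, 2, 6, 5]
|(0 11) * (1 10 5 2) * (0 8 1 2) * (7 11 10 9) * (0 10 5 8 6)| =9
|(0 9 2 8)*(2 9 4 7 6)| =6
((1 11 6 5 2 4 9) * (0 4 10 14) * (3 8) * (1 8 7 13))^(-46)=(0 5 13 9 10 11 3)(1 8 14 6 7 4 2)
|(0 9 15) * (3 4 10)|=|(0 9 15)(3 4 10)|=3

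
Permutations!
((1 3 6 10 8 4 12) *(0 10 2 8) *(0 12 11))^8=((0 10 12 1 3 6 2 8 4 11))^8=(0 4 2 3 12)(1 10 11 8 6)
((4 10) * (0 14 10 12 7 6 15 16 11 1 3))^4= (0 12 16)(1 10 6)(3 4 15)(7 11 14)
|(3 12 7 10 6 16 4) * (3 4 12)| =5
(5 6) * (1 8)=(1 8)(5 6)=[0, 8, 2, 3, 4, 6, 5, 7, 1]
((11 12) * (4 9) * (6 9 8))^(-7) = ((4 8 6 9)(11 12))^(-7) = (4 8 6 9)(11 12)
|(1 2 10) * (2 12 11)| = 5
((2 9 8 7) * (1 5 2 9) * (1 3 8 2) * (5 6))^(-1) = (1 5 6)(2 9 7 8 3)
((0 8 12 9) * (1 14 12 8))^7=(0 14 9 1 12)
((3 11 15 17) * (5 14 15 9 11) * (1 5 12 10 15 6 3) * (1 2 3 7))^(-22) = (1 6 5 7 14)(2 12 15)(3 10 17) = ((1 5 14 6 7)(2 3 12 10 15 17)(9 11))^(-22)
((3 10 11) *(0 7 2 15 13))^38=((0 7 2 15 13)(3 10 11))^38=(0 15 7 13 2)(3 11 10)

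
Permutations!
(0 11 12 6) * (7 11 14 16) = (0 14 16 7 11 12 6) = [14, 1, 2, 3, 4, 5, 0, 11, 8, 9, 10, 12, 6, 13, 16, 15, 7]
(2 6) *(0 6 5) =(0 6 2 5) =[6, 1, 5, 3, 4, 0, 2]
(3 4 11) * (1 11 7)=(1 11 3 4 7)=[0, 11, 2, 4, 7, 5, 6, 1, 8, 9, 10, 3]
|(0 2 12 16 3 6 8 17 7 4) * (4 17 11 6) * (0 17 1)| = 9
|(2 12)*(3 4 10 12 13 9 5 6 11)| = |(2 13 9 5 6 11 3 4 10 12)| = 10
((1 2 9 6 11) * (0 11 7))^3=((0 11 1 2 9 6 7))^3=(0 2 7 1 6 11 9)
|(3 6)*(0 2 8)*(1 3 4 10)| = 15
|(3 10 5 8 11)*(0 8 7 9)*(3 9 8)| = 8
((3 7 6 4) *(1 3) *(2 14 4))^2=(1 7 2 4 3 6 14)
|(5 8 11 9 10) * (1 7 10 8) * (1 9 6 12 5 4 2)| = 30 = |(1 7 10 4 2)(5 9 8 11 6 12)|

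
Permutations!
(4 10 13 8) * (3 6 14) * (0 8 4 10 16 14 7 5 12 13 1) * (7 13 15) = (0 8 10 1)(3 6 13 4 16 14)(5 12 15 7) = [8, 0, 2, 6, 16, 12, 13, 5, 10, 9, 1, 11, 15, 4, 3, 7, 14]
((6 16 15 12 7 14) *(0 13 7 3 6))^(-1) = (0 14 7 13)(3 12 15 16 6)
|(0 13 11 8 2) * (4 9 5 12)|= |(0 13 11 8 2)(4 9 5 12)|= 20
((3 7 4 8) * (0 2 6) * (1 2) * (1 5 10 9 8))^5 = ((0 5 10 9 8 3 7 4 1 2 6))^5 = (0 3 6 8 2 9 1 10 4 5 7)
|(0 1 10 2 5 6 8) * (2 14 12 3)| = 10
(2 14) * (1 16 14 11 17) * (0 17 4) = (0 17 1 16 14 2 11 4) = [17, 16, 11, 3, 0, 5, 6, 7, 8, 9, 10, 4, 12, 13, 2, 15, 14, 1]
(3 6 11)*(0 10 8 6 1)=(0 10 8 6 11 3 1)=[10, 0, 2, 1, 4, 5, 11, 7, 6, 9, 8, 3]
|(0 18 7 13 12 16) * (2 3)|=6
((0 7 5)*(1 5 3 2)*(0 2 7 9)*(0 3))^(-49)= (0 7 3 9)(1 2 5)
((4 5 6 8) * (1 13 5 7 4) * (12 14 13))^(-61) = ((1 12 14 13 5 6 8)(4 7))^(-61) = (1 14 5 8 12 13 6)(4 7)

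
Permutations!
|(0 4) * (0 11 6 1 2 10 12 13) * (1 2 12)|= |(0 4 11 6 2 10 1 12 13)|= 9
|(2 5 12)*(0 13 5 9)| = 6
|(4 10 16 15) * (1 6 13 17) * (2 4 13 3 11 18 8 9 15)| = 20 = |(1 6 3 11 18 8 9 15 13 17)(2 4 10 16)|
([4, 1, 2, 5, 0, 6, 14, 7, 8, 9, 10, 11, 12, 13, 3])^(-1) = [4, 1, 2, 14, 0, 3, 5, 7, 8, 9, 10, 11, 12, 13, 6]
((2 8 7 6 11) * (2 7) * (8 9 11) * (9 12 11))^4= (2 6 11)(7 12 8)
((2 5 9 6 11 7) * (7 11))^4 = (11)(2 7 6 9 5)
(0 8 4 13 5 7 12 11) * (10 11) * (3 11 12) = (0 8 4 13 5 7 3 11)(10 12) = [8, 1, 2, 11, 13, 7, 6, 3, 4, 9, 12, 0, 10, 5]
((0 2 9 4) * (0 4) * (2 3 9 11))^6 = (11)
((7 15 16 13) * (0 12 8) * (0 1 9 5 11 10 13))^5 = (0 5 15 1 13 12 11 16 9 7 8 10)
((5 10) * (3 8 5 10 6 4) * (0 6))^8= (10)(0 4 8)(3 5 6)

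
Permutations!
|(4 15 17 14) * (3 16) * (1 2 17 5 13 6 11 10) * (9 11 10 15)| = 12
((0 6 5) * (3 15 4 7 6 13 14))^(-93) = ((0 13 14 3 15 4 7 6 5))^(-93) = (0 7 3)(4 14 5)(6 15 13)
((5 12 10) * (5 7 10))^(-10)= (12)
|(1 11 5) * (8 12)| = 6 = |(1 11 5)(8 12)|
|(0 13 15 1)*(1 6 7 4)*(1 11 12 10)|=10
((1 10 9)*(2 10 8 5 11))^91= (11)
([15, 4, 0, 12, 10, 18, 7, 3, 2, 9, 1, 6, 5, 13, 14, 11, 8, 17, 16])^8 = [18, 10, 5, 15, 1, 6, 2, 0, 12, 9, 4, 8, 11, 13, 14, 16, 3, 17, 7]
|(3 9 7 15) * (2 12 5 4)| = |(2 12 5 4)(3 9 7 15)| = 4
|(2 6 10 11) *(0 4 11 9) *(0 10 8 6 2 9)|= |(0 4 11 9 10)(6 8)|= 10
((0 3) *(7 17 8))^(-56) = ((0 3)(7 17 8))^(-56) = (7 17 8)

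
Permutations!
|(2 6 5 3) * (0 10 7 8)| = 4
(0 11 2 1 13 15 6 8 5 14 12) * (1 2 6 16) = (0 11 6 8 5 14 12)(1 13 15 16) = [11, 13, 2, 3, 4, 14, 8, 7, 5, 9, 10, 6, 0, 15, 12, 16, 1]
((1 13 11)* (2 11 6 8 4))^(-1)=(1 11 2 4 8 6 13)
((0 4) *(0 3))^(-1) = (0 3 4)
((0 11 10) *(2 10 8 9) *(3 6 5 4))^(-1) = (0 10 2 9 8 11)(3 4 5 6)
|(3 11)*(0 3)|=3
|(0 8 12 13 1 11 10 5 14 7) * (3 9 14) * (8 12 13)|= 12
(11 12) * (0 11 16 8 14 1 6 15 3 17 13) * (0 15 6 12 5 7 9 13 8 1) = (0 11 5 7 9 13 15 3 17 8 14)(1 12 16) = [11, 12, 2, 17, 4, 7, 6, 9, 14, 13, 10, 5, 16, 15, 0, 3, 1, 8]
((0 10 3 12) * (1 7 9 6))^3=(0 12 3 10)(1 6 9 7)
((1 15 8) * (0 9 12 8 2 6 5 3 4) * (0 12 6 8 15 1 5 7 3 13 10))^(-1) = (0 10 13 5 8 2 15 12 4 3 7 6 9)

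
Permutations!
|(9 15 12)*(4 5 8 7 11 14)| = 6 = |(4 5 8 7 11 14)(9 15 12)|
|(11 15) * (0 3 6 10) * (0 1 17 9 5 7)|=18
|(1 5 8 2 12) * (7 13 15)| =|(1 5 8 2 12)(7 13 15)| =15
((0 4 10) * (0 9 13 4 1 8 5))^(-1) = ((0 1 8 5)(4 10 9 13))^(-1) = (0 5 8 1)(4 13 9 10)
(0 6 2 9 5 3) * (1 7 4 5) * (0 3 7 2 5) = (0 6 5 7 4)(1 2 9) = [6, 2, 9, 3, 0, 7, 5, 4, 8, 1]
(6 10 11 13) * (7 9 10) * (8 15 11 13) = (6 7 9 10 13)(8 15 11) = [0, 1, 2, 3, 4, 5, 7, 9, 15, 10, 13, 8, 12, 6, 14, 11]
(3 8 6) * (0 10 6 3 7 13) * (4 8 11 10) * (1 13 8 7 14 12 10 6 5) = (0 4 7 8 3 11 6 14 12 10 5 1 13) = [4, 13, 2, 11, 7, 1, 14, 8, 3, 9, 5, 6, 10, 0, 12]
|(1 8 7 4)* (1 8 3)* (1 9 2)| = 12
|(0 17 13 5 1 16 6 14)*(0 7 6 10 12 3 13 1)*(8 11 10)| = |(0 17 1 16 8 11 10 12 3 13 5)(6 14 7)| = 33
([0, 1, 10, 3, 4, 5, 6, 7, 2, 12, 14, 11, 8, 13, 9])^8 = (2 14 12)(8 10 9)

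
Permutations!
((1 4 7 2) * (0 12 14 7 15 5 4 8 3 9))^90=(15)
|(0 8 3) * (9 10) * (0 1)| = |(0 8 3 1)(9 10)| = 4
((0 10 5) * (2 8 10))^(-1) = ((0 2 8 10 5))^(-1) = (0 5 10 8 2)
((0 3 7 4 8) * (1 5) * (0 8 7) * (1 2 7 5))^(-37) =((8)(0 3)(2 7 4 5))^(-37) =(8)(0 3)(2 5 4 7)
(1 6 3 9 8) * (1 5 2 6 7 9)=(1 7 9 8 5 2 6 3)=[0, 7, 6, 1, 4, 2, 3, 9, 5, 8]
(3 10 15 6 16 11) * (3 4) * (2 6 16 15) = (2 6 15 16 11 4 3 10) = [0, 1, 6, 10, 3, 5, 15, 7, 8, 9, 2, 4, 12, 13, 14, 16, 11]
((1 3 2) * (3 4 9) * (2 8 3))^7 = (1 2 9 4)(3 8)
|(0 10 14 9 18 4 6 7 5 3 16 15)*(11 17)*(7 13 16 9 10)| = |(0 7 5 3 9 18 4 6 13 16 15)(10 14)(11 17)| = 22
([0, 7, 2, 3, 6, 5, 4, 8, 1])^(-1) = [0, 8, 2, 3, 6, 5, 4, 1, 7]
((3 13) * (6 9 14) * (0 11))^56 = (6 14 9)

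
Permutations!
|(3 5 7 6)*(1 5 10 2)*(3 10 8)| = |(1 5 7 6 10 2)(3 8)| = 6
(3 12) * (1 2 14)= [0, 2, 14, 12, 4, 5, 6, 7, 8, 9, 10, 11, 3, 13, 1]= (1 2 14)(3 12)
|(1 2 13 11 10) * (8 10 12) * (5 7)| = |(1 2 13 11 12 8 10)(5 7)| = 14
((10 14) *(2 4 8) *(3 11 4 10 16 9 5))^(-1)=(2 8 4 11 3 5 9 16 14 10)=((2 10 14 16 9 5 3 11 4 8))^(-1)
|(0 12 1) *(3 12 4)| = |(0 4 3 12 1)| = 5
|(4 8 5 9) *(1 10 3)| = 12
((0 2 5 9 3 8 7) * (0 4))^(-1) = ((0 2 5 9 3 8 7 4))^(-1) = (0 4 7 8 3 9 5 2)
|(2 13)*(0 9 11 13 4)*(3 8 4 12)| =|(0 9 11 13 2 12 3 8 4)| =9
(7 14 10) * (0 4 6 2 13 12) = [4, 1, 13, 3, 6, 5, 2, 14, 8, 9, 7, 11, 0, 12, 10] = (0 4 6 2 13 12)(7 14 10)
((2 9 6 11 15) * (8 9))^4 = ((2 8 9 6 11 15))^4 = (2 11 9)(6 8 15)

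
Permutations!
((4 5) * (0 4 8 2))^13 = ((0 4 5 8 2))^13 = (0 8 4 2 5)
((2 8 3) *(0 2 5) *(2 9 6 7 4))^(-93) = (0 8 7)(2 6 5)(3 4 9)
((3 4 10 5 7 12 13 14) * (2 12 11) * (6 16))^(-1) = ((2 12 13 14 3 4 10 5 7 11)(6 16))^(-1) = (2 11 7 5 10 4 3 14 13 12)(6 16)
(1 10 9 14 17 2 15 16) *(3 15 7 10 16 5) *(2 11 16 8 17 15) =(1 8 17 11 16)(2 7 10 9 14 15 5 3) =[0, 8, 7, 2, 4, 3, 6, 10, 17, 14, 9, 16, 12, 13, 15, 5, 1, 11]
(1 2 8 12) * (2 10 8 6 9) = (1 10 8 12)(2 6 9) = [0, 10, 6, 3, 4, 5, 9, 7, 12, 2, 8, 11, 1]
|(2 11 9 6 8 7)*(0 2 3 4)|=9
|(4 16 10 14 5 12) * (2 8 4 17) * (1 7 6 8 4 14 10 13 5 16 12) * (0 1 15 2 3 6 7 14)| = |(0 1 14 16 13 5 15 2 4 12 17 3 6 8)| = 14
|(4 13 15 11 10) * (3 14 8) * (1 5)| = 30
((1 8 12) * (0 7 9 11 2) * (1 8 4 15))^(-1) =((0 7 9 11 2)(1 4 15)(8 12))^(-1) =(0 2 11 9 7)(1 15 4)(8 12)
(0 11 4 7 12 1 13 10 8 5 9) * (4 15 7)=[11, 13, 2, 3, 4, 9, 6, 12, 5, 0, 8, 15, 1, 10, 14, 7]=(0 11 15 7 12 1 13 10 8 5 9)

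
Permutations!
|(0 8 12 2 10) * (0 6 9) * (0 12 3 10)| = 8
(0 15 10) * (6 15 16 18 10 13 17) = (0 16 18 10)(6 15 13 17) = [16, 1, 2, 3, 4, 5, 15, 7, 8, 9, 0, 11, 12, 17, 14, 13, 18, 6, 10]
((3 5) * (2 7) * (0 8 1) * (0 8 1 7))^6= (0 1 8 7 2)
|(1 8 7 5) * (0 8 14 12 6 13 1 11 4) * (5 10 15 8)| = 20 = |(0 5 11 4)(1 14 12 6 13)(7 10 15 8)|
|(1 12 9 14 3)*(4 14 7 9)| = 10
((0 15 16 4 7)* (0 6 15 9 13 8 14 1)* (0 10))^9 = ((0 9 13 8 14 1 10)(4 7 6 15 16))^9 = (0 13 14 10 9 8 1)(4 16 15 6 7)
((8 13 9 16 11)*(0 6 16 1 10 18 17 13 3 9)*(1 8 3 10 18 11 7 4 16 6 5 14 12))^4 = ((0 5 14 12 1 18 17 13)(3 9 8 10 11)(4 16 7))^4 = (0 1)(3 11 10 8 9)(4 16 7)(5 18)(12 13)(14 17)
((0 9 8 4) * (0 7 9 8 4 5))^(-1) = ((0 8 5)(4 7 9))^(-1) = (0 5 8)(4 9 7)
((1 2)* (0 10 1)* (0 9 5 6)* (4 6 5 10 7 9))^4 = ((0 7 9 10 1 2 4 6))^4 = (0 1)(2 7)(4 9)(6 10)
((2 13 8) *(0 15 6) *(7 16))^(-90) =(16)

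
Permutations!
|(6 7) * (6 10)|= |(6 7 10)|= 3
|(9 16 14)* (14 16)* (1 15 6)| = 6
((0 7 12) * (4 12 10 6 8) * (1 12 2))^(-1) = (0 12 1 2 4 8 6 10 7)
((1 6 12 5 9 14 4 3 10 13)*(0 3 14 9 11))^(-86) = (14)(0 1 11 13 5 10 12 3 6) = ((0 3 10 13 1 6 12 5 11)(4 14))^(-86)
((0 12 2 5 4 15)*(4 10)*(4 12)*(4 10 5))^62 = (0 12 4)(2 15 10) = ((0 10 12 2 4 15))^62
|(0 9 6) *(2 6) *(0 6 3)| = 4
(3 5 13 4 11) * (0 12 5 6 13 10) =[12, 1, 2, 6, 11, 10, 13, 7, 8, 9, 0, 3, 5, 4] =(0 12 5 10)(3 6 13 4 11)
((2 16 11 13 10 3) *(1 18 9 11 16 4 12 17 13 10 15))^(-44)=((1 18 9 11 10 3 2 4 12 17 13 15))^(-44)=(1 10 12)(2 13 9)(3 17 18)(4 15 11)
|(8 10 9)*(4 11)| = |(4 11)(8 10 9)| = 6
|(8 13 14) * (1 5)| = |(1 5)(8 13 14)| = 6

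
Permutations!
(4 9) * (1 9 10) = (1 9 4 10) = [0, 9, 2, 3, 10, 5, 6, 7, 8, 4, 1]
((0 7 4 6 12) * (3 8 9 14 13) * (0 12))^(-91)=(0 7 4 6)(3 13 14 9 8)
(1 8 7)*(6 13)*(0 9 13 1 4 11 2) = (0 9 13 6 1 8 7 4 11 2) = [9, 8, 0, 3, 11, 5, 1, 4, 7, 13, 10, 2, 12, 6]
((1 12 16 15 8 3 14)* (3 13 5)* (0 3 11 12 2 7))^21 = ((0 3 14 1 2 7)(5 11 12 16 15 8 13))^21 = (16)(0 1)(2 3)(7 14)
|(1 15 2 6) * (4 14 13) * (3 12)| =12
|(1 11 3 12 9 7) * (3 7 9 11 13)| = 6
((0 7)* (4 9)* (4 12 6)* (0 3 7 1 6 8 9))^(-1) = ((0 1 6 4)(3 7)(8 9 12))^(-1) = (0 4 6 1)(3 7)(8 12 9)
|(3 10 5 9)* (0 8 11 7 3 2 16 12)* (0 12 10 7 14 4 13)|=30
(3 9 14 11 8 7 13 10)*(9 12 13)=[0, 1, 2, 12, 4, 5, 6, 9, 7, 14, 3, 8, 13, 10, 11]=(3 12 13 10)(7 9 14 11 8)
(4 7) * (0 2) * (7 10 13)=(0 2)(4 10 13 7)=[2, 1, 0, 3, 10, 5, 6, 4, 8, 9, 13, 11, 12, 7]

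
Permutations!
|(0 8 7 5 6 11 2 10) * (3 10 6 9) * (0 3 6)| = |(0 8 7 5 9 6 11 2)(3 10)| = 8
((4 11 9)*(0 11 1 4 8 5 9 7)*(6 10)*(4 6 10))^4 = ((0 11 7)(1 6 4)(5 9 8))^4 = (0 11 7)(1 6 4)(5 9 8)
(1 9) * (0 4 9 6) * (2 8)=(0 4 9 1 6)(2 8)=[4, 6, 8, 3, 9, 5, 0, 7, 2, 1]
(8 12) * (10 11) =(8 12)(10 11) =[0, 1, 2, 3, 4, 5, 6, 7, 12, 9, 11, 10, 8]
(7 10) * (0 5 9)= (0 5 9)(7 10)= [5, 1, 2, 3, 4, 9, 6, 10, 8, 0, 7]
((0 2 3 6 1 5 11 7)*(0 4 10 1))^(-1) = (0 6 3 2)(1 10 4 7 11 5)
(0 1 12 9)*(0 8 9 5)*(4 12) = (0 1 4 12 5)(8 9) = [1, 4, 2, 3, 12, 0, 6, 7, 9, 8, 10, 11, 5]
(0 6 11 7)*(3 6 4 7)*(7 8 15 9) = (0 4 8 15 9 7)(3 6 11) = [4, 1, 2, 6, 8, 5, 11, 0, 15, 7, 10, 3, 12, 13, 14, 9]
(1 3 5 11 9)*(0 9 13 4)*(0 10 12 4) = (0 9 1 3 5 11 13)(4 10 12) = [9, 3, 2, 5, 10, 11, 6, 7, 8, 1, 12, 13, 4, 0]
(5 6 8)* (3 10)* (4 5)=(3 10)(4 5 6 8)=[0, 1, 2, 10, 5, 6, 8, 7, 4, 9, 3]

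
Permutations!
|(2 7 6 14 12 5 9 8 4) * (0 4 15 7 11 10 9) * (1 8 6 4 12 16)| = |(0 12 5)(1 8 15 7 4 2 11 10 9 6 14 16)| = 12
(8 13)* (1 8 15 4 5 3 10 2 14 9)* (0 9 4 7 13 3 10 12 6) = (0 9 1 8 3 12 6)(2 14 4 5 10)(7 13 15) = [9, 8, 14, 12, 5, 10, 0, 13, 3, 1, 2, 11, 6, 15, 4, 7]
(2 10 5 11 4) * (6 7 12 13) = (2 10 5 11 4)(6 7 12 13) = [0, 1, 10, 3, 2, 11, 7, 12, 8, 9, 5, 4, 13, 6]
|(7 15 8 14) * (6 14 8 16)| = |(6 14 7 15 16)| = 5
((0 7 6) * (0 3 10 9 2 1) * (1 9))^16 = (0 10 6)(1 3 7)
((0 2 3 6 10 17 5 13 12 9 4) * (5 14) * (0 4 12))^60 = (0 14 6)(2 5 10)(3 13 17)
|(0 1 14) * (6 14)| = 4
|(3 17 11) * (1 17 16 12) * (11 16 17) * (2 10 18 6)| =12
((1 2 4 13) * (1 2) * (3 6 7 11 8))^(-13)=((2 4 13)(3 6 7 11 8))^(-13)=(2 13 4)(3 7 8 6 11)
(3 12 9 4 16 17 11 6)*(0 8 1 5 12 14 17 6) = (0 8 1 5 12 9 4 16 6 3 14 17 11) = [8, 5, 2, 14, 16, 12, 3, 7, 1, 4, 10, 0, 9, 13, 17, 15, 6, 11]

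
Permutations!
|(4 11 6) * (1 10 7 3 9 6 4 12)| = 14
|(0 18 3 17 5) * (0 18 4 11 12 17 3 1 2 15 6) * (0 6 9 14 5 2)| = |(0 4 11 12 17 2 15 9 14 5 18 1)| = 12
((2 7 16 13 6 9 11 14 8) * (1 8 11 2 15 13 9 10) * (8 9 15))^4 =(1 16 10 7 6 2 13 9 15)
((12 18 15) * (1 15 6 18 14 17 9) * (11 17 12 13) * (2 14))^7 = ((1 15 13 11 17 9)(2 14 12)(6 18))^7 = (1 15 13 11 17 9)(2 14 12)(6 18)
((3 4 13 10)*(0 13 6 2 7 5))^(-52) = (0 10 4 2 5 13 3 6 7)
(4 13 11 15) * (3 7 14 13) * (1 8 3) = (1 8 3 7 14 13 11 15 4) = [0, 8, 2, 7, 1, 5, 6, 14, 3, 9, 10, 15, 12, 11, 13, 4]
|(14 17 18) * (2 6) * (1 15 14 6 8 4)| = 9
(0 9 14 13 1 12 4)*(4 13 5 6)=(0 9 14 5 6 4)(1 12 13)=[9, 12, 2, 3, 0, 6, 4, 7, 8, 14, 10, 11, 13, 1, 5]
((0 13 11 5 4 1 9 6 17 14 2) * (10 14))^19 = ((0 13 11 5 4 1 9 6 17 10 14 2))^19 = (0 6 11 10 4 2 9 13 17 5 14 1)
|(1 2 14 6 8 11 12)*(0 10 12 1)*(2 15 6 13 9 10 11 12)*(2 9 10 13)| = |(0 11 1 15 6 8 12)(2 14)(9 13 10)| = 42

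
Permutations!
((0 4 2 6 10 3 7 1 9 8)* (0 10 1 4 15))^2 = (15)(1 8 3 4 6 9 10 7 2)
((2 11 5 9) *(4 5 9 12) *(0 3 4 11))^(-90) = ((0 3 4 5 12 11 9 2))^(-90) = (0 9 12 4)(2 11 5 3)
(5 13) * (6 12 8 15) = (5 13)(6 12 8 15) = [0, 1, 2, 3, 4, 13, 12, 7, 15, 9, 10, 11, 8, 5, 14, 6]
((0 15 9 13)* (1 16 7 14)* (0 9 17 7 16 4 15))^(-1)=(1 14 7 17 15 4)(9 13)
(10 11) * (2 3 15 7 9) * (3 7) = (2 7 9)(3 15)(10 11) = [0, 1, 7, 15, 4, 5, 6, 9, 8, 2, 11, 10, 12, 13, 14, 3]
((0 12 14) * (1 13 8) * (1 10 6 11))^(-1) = (0 14 12)(1 11 6 10 8 13)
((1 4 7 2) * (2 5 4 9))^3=(9)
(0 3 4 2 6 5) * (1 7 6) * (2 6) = (0 3 4 6 5)(1 7 2) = [3, 7, 1, 4, 6, 0, 5, 2]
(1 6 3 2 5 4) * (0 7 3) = (0 7 3 2 5 4 1 6) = [7, 6, 5, 2, 1, 4, 0, 3]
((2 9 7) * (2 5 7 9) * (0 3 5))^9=((9)(0 3 5 7))^9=(9)(0 3 5 7)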